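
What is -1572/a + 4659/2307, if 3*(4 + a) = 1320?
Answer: -132940/83821 ≈ -1.5860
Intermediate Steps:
a = 436 (a = -4 + (⅓)*1320 = -4 + 440 = 436)
-1572/a + 4659/2307 = -1572/436 + 4659/2307 = -1572*1/436 + 4659*(1/2307) = -393/109 + 1553/769 = -132940/83821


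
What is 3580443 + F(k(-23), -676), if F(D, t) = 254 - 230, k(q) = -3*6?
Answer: 3580467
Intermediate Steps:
k(q) = -18
F(D, t) = 24
3580443 + F(k(-23), -676) = 3580443 + 24 = 3580467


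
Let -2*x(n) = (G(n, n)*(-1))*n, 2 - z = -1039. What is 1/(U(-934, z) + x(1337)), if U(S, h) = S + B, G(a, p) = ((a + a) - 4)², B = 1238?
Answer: 1/4765669954 ≈ 2.0983e-10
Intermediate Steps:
z = 1041 (z = 2 - 1*(-1039) = 2 + 1039 = 1041)
G(a, p) = (-4 + 2*a)² (G(a, p) = (2*a - 4)² = (-4 + 2*a)²)
U(S, h) = 1238 + S (U(S, h) = S + 1238 = 1238 + S)
x(n) = 2*n*(-2 + n)² (x(n) = -(4*(-2 + n)²)*(-1)*n/2 = -(-4*(-2 + n)²)*n/2 = -(-2)*n*(-2 + n)² = 2*n*(-2 + n)²)
1/(U(-934, z) + x(1337)) = 1/((1238 - 934) + 2*1337*(-2 + 1337)²) = 1/(304 + 2*1337*1335²) = 1/(304 + 2*1337*1782225) = 1/(304 + 4765669650) = 1/4765669954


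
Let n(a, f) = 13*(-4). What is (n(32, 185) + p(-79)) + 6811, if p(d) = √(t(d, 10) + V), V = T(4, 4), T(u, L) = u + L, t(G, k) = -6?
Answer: 6759 + √2 ≈ 6760.4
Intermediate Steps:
T(u, L) = L + u
n(a, f) = -52
V = 8 (V = 4 + 4 = 8)
p(d) = √2 (p(d) = √(-6 + 8) = √2)
(n(32, 185) + p(-79)) + 6811 = (-52 + √2) + 6811 = 6759 + √2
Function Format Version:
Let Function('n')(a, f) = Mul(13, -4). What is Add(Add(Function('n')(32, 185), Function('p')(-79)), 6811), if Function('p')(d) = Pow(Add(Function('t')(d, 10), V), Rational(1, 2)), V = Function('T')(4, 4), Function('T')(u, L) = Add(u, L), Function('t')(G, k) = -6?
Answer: Add(6759, Pow(2, Rational(1, 2))) ≈ 6760.4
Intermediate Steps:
Function('T')(u, L) = Add(L, u)
Function('n')(a, f) = -52
V = 8 (V = Add(4, 4) = 8)
Function('p')(d) = Pow(2, Rational(1, 2)) (Function('p')(d) = Pow(Add(-6, 8), Rational(1, 2)) = Pow(2, Rational(1, 2)))
Add(Add(Function('n')(32, 185), Function('p')(-79)), 6811) = Add(Add(-52, Pow(2, Rational(1, 2))), 6811) = Add(6759, Pow(2, Rational(1, 2)))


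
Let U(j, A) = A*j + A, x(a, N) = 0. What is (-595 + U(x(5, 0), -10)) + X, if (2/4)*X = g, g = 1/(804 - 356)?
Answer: -135519/224 ≈ -605.00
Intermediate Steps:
g = 1/448 ≈ 0.0022321
U(j, A) = A + A*j
X = 1/224 (X = 2*(1/448) = 1/224 ≈ 0.0044643)
(-595 + U(x(5, 0), -10)) + X = (-595 - 10*(1 + 0)) + 1/224 = (-595 - 10*1) + 1/224 = (-595 - 10) + 1/224 = -605 + 1/224 = -135519/224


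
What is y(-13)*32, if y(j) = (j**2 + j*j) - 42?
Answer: 9472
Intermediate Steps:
y(j) = -42 + 2*j**2 (y(j) = (j**2 + j**2) - 42 = 2*j**2 - 42 = -42 + 2*j**2)
y(-13)*32 = (-42 + 2*(-13)**2)*32 = (-42 + 2*169)*32 = (-42 + 338)*32 = 296*32 = 9472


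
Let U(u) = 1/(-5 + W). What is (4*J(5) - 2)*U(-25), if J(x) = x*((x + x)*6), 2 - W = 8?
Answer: -1198/11 ≈ -108.91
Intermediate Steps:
W = -6 (W = 2 - 1*8 = 2 - 8 = -6)
U(u) = -1/11 (U(u) = 1/(-5 - 6) = 1/(-11) = -1/11)
J(x) = 12*x² (J(x) = x*((2*x)*6) = x*(12*x) = 12*x²)
(4*J(5) - 2)*U(-25) = (4*(12*5²) - 2)*(-1/11) = (4*(12*25) - 2)*(-1/11) = (4*300 - 2)*(-1/11) = (1200 - 2)*(-1/11) = 1198*(-1/11) = -1198/11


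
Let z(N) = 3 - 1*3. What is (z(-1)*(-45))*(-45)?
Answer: 0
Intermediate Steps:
z(N) = 0 (z(N) = 3 - 3 = 0)
(z(-1)*(-45))*(-45) = (0*(-45))*(-45) = 0*(-45) = 0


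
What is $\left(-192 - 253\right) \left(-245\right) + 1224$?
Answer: $110249$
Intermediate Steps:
$\left(-192 - 253\right) \left(-245\right) + 1224 = \left(-445\right) \left(-245\right) + 1224 = 109025 + 1224 = 110249$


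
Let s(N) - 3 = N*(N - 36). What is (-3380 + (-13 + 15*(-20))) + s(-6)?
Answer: -3438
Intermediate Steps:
s(N) = 3 + N*(-36 + N) (s(N) = 3 + N*(N - 36) = 3 + N*(-36 + N))
(-3380 + (-13 + 15*(-20))) + s(-6) = (-3380 + (-13 + 15*(-20))) + (3 + (-6)**2 - 36*(-6)) = (-3380 + (-13 - 300)) + (3 + 36 + 216) = (-3380 - 313) + 255 = -3693 + 255 = -3438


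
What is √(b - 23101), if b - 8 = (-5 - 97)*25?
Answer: I*√25643 ≈ 160.13*I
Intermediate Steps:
b = -2542 (b = 8 + (-5 - 97)*25 = 8 - 102*25 = 8 - 2550 = -2542)
√(b - 23101) = √(-2542 - 23101) = √(-25643) = I*√25643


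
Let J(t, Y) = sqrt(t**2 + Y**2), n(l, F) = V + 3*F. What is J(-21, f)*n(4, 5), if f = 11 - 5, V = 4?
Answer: 57*sqrt(53) ≈ 414.97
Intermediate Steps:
n(l, F) = 4 + 3*F
f = 6
J(t, Y) = sqrt(Y**2 + t**2)
J(-21, f)*n(4, 5) = sqrt(6**2 + (-21)**2)*(4 + 3*5) = sqrt(36 + 441)*(4 + 15) = sqrt(477)*19 = (3*sqrt(53))*19 = 57*sqrt(53)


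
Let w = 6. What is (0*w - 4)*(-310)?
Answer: 1240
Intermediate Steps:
(0*w - 4)*(-310) = (0*6 - 4)*(-310) = (0 - 4)*(-310) = -4*(-310) = 1240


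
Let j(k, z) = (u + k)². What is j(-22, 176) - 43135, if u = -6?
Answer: -42351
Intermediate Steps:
j(k, z) = (-6 + k)²
j(-22, 176) - 43135 = (-6 - 22)² - 43135 = (-28)² - 43135 = 784 - 43135 = -42351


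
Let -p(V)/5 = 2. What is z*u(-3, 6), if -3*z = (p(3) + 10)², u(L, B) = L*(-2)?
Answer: 0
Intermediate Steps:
u(L, B) = -2*L
p(V) = -10 (p(V) = -5*2 = -10)
z = 0 (z = -(-10 + 10)²/3 = -⅓*0² = -⅓*0 = 0)
z*u(-3, 6) = 0*(-2*(-3)) = 0*6 = 0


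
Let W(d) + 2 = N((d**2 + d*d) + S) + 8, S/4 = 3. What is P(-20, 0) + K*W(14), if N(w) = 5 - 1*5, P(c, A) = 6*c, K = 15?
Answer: -30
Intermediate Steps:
S = 12 (S = 4*3 = 12)
N(w) = 0 (N(w) = 5 - 5 = 0)
W(d) = 6 (W(d) = -2 + (0 + 8) = -2 + 8 = 6)
P(-20, 0) + K*W(14) = 6*(-20) + 15*6 = -120 + 90 = -30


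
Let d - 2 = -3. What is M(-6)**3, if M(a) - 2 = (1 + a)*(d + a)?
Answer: 50653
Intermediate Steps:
d = -1 (d = 2 - 3 = -1)
M(a) = 2 + (1 + a)*(-1 + a)
M(-6)**3 = (1 + (-6)**2)**3 = (1 + 36)**3 = 37**3 = 50653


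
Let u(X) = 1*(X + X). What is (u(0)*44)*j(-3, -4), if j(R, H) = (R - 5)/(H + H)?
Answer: 0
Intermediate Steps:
j(R, H) = (-5 + R)/(2*H) (j(R, H) = (-5 + R)/((2*H)) = (-5 + R)*(1/(2*H)) = (-5 + R)/(2*H))
u(X) = 2*X (u(X) = 1*(2*X) = 2*X)
(u(0)*44)*j(-3, -4) = ((2*0)*44)*((½)*(-5 - 3)/(-4)) = (0*44)*((½)*(-¼)*(-8)) = 0*1 = 0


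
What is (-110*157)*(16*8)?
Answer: -2210560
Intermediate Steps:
(-110*157)*(16*8) = -17270*128 = -2210560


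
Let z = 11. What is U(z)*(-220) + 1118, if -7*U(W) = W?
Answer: 10246/7 ≈ 1463.7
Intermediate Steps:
U(W) = -W/7
U(z)*(-220) + 1118 = -⅐*11*(-220) + 1118 = -11/7*(-220) + 1118 = 2420/7 + 1118 = 10246/7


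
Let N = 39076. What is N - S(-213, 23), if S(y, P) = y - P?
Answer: 39312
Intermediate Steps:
N - S(-213, 23) = 39076 - (-213 - 1*23) = 39076 - (-213 - 23) = 39076 - 1*(-236) = 39076 + 236 = 39312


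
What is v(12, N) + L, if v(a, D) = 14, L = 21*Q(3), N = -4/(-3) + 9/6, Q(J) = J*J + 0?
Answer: 203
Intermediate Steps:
Q(J) = J² (Q(J) = J² + 0 = J²)
N = 17/6 (N = -4*(-⅓) + 9*(⅙) = 4/3 + 3/2 = 17/6 ≈ 2.8333)
L = 189 (L = 21*3² = 21*9 = 189)
v(12, N) + L = 14 + 189 = 203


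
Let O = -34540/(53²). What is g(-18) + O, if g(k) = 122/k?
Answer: -482209/25281 ≈ -19.074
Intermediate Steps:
O = -34540/2809 ≈ -12.296
g(-18) + O = 122/(-18) - 34540/2809 = 122*(-1/18) - 34540/2809 = -61/9 - 34540/2809 = -482209/25281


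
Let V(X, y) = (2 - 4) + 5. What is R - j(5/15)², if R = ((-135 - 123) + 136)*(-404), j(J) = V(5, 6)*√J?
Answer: 49285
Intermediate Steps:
V(X, y) = 3 (V(X, y) = -2 + 5 = 3)
j(J) = 3*√J
R = 49288 (R = (-258 + 136)*(-404) = -122*(-404) = 49288)
R - j(5/15)² = 49288 - (3*√(5/15))² = 49288 - (3*√(5*(1/15)))² = 49288 - (3*√(⅓))² = 49288 - (3*(√3/3))² = 49288 - (√3)² = 49288 - 1*3 = 49288 - 3 = 49285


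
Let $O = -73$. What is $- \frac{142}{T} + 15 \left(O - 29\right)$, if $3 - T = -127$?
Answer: $- \frac{99521}{65} \approx -1531.1$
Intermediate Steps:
$T = 130$ ($T = 3 - -127 = 3 + 127 = 130$)
$- \frac{142}{T} + 15 \left(O - 29\right) = - \frac{142}{130} + 15 \left(-73 - 29\right) = \left(-142\right) \frac{1}{130} + 15 \left(-102\right) = - \frac{71}{65} - 1530 = - \frac{99521}{65}$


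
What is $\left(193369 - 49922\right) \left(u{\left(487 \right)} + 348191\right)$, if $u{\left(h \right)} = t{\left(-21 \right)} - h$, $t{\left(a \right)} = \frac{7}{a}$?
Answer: $\frac{149631143617}{3} \approx 4.9877 \cdot 10^{10}$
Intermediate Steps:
$u{\left(h \right)} = - \frac{1}{3} - h$ ($u{\left(h \right)} = \frac{7}{-21} - h = 7 \left(- \frac{1}{21}\right) - h = - \frac{1}{3} - h$)
$\left(193369 - 49922\right) \left(u{\left(487 \right)} + 348191\right) = \left(193369 - 49922\right) \left(\left(- \frac{1}{3} - 487\right) + 348191\right) = 143447 \left(\left(- \frac{1}{3} - 487\right) + 348191\right) = 143447 \left(- \frac{1462}{3} + 348191\right) = 143447 \cdot \frac{1043111}{3} = \frac{149631143617}{3}$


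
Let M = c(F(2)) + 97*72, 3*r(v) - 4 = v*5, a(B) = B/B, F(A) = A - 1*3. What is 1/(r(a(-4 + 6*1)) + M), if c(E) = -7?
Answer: 1/6980 ≈ 0.00014327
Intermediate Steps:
F(A) = -3 + A (F(A) = A - 3 = -3 + A)
a(B) = 1
r(v) = 4/3 + 5*v/3 (r(v) = 4/3 + (v*5)/3 = 4/3 + (5*v)/3 = 4/3 + 5*v/3)
M = 6977 (M = -7 + 97*72 = -7 + 6984 = 6977)
1/(r(a(-4 + 6*1)) + M) = 1/((4/3 + (5/3)*1) + 6977) = 1/((4/3 + 5/3) + 6977) = 1/(3 + 6977) = 1/6980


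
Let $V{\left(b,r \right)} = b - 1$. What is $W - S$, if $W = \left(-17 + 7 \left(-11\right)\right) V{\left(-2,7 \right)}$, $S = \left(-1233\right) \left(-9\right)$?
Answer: $-10815$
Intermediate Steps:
$S = 11097$
$V{\left(b,r \right)} = -1 + b$
$W = 282$ ($W = \left(-17 + 7 \left(-11\right)\right) \left(-1 - 2\right) = \left(-17 - 77\right) \left(-3\right) = \left(-94\right) \left(-3\right) = 282$)
$W - S = 282 - 11097 = -10815$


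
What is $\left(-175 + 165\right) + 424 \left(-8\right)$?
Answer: $-3402$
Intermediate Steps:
$\left(-175 + 165\right) + 424 \left(-8\right) = -10 - 3392 = -3402$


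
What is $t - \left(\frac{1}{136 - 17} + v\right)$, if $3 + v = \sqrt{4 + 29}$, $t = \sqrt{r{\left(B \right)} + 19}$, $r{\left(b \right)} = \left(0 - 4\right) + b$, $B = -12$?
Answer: $\frac{356}{119} + \sqrt{3} - \sqrt{33} \approx -1.0209$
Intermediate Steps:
$r{\left(b \right)} = -4 + b$
$t = \sqrt{3}$ ($t = \sqrt{\left(-4 - 12\right) + 19} = \sqrt{-16 + 19} = \sqrt{3} \approx 1.732$)
$v = -3 + \sqrt{33}$ ($v = -3 + \sqrt{4 + 29} = -3 + \sqrt{33} \approx 2.7446$)
$t - \left(\frac{1}{136 - 17} + v\right) = \sqrt{3} - \left(\frac{1}{136 - 17} - \left(3 - \sqrt{33}\right)\right) = \sqrt{3} - \left(\frac{1}{119} - \left(3 - \sqrt{33}\right)\right) = \sqrt{3} - \left(- \frac{356}{119} + \sqrt{33}\right) = \sqrt{3} + \left(\frac{356}{119} - \sqrt{33}\right) = \frac{356}{119} + \sqrt{3} - \sqrt{33}$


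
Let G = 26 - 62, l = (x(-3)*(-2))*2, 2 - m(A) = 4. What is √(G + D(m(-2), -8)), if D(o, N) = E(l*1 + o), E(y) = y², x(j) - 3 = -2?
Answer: 0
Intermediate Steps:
x(j) = 1 (x(j) = 3 - 2 = 1)
m(A) = -2 (m(A) = 2 - 1*4 = 2 - 4 = -2)
l = -4 (l = (1*(-2))*2 = -2*2 = -4)
D(o, N) = (-4 + o)² (D(o, N) = (-4*1 + o)² = (-4 + o)²)
G = -36
√(G + D(m(-2), -8)) = √(-36 + (-4 - 2)²) = √(-36 + (-6)²) = √(-36 + 36) = √0 = 0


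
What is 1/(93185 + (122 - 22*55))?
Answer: 1/92097 ≈ 1.0858e-5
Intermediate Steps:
1/(93185 + (122 - 22*55)) = 1/(93185 + (122 - 1210)) = 1/(93185 - 1088) = 1/92097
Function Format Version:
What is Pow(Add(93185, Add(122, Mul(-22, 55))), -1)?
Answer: Rational(1, 92097) ≈ 1.0858e-5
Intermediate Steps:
Pow(Add(93185, Add(122, Mul(-22, 55))), -1) = Pow(Add(93185, Add(122, -1210)), -1) = Pow(Add(93185, -1088), -1) = Pow(92097, -1) = Rational(1, 92097)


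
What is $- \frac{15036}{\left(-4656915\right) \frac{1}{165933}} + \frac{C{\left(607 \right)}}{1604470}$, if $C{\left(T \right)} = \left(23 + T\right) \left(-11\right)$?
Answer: $\frac{6354079330107}{11860127635} \approx 535.75$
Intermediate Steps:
$C{\left(T \right)} = -253 - 11 T$
$- \frac{15036}{\left(-4656915\right) \frac{1}{165933}} + \frac{C{\left(607 \right)}}{1604470} = - \frac{15036}{\left(-4656915\right) \frac{1}{165933}} + \frac{-253 - 6677}{1604470} = - \frac{15036}{\left(-4656915\right) \frac{1}{165933}} + \left(-253 - 6677\right) \frac{1}{1604470} = - \frac{15036}{- \frac{517435}{18437}} - \frac{99}{22921} = \left(-15036\right) \left(- \frac{18437}{517435}\right) - \frac{99}{22921} = \frac{277218732}{517435} - \frac{99}{22921} = \frac{6354079330107}{11860127635}$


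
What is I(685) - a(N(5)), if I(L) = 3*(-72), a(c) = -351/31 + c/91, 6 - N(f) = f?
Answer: -577426/2821 ≈ -204.69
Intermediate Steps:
N(f) = 6 - f
a(c) = -351/31 + c/91 (a(c) = -351*1/31 + c*(1/91) = -351/31 + c/91)
I(L) = -216
I(685) - a(N(5)) = -216 - (-351/31 + (6 - 1*5)/91) = -216 - (-351/31 + (6 - 5)/91) = -216 - (-351/31 + (1/91)*1) = -216 - (-351/31 + 1/91) = -216 - 1*(-31910/2821) = -216 + 31910/2821 = -577426/2821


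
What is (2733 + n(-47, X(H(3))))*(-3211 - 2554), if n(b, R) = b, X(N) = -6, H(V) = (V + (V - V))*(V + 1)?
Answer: -15484790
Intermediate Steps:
H(V) = V*(1 + V) (H(V) = (V + 0)*(1 + V) = V*(1 + V))
(2733 + n(-47, X(H(3))))*(-3211 - 2554) = (2733 - 47)*(-3211 - 2554) = 2686*(-5765) = -15484790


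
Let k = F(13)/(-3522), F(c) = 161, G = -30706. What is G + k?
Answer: -108146693/3522 ≈ -30706.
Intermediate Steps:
k = -161/3522 (k = 161/(-3522) = 161*(-1/3522) = -161/3522 ≈ -0.045713)
G + k = -30706 - 161/3522 = -108146693/3522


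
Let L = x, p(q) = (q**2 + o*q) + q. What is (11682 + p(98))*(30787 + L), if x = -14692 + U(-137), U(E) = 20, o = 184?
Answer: 635188840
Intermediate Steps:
p(q) = q**2 + 185*q (p(q) = (q**2 + 184*q) + q = q**2 + 185*q)
x = -14672 (x = -14692 + 20 = -14672)
L = -14672
(11682 + p(98))*(30787 + L) = (11682 + 98*(185 + 98))*(30787 - 14672) = (11682 + 98*283)*16115 = (11682 + 27734)*16115 = 39416*16115 = 635188840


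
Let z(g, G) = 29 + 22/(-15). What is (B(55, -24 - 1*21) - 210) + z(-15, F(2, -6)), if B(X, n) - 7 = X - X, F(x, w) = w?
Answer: -2632/15 ≈ -175.47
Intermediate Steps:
z(g, G) = 413/15 (z(g, G) = 29 + 22*(-1/15) = 29 - 22/15 = 413/15)
B(X, n) = 7 (B(X, n) = 7 + (X - X) = 7 + 0 = 7)
(B(55, -24 - 1*21) - 210) + z(-15, F(2, -6)) = (7 - 210) + 413/15 = -203 + 413/15 = -2632/15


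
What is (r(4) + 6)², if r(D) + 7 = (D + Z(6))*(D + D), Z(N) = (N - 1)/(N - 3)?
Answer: 17689/9 ≈ 1965.4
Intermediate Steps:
Z(N) = (-1 + N)/(-3 + N)
r(D) = -7 + 2*D*(5/3 + D) (r(D) = -7 + (D + (-1 + 6)/(-3 + 6))*(D + D) = -7 + (D + 5/3)*(2*D) = -7 + (5/3 + D)*(2*D) = -7 + 2*D*(5/3 + D))
(r(4) + 6)² = ((-7 + 2*4² + (10/3)*4) + 6)² = ((-7 + 2*16 + 40/3) + 6)² = ((-7 + 32 + 40/3) + 6)² = (115/3 + 6)² = (133/3)² = 17689/9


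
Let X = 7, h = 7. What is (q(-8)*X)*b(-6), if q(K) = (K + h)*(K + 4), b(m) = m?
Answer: -168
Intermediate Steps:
q(K) = (4 + K)*(7 + K) (q(K) = (K + 7)*(K + 4) = (7 + K)*(4 + K) = (4 + K)*(7 + K))
(q(-8)*X)*b(-6) = ((28 + (-8)² + 11*(-8))*7)*(-6) = ((28 + 64 - 88)*7)*(-6) = (4*7)*(-6) = 28*(-6) = -168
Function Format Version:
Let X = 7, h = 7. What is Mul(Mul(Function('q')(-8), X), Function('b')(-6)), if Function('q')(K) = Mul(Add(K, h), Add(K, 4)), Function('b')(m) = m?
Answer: -168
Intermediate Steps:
Function('q')(K) = Mul(Add(4, K), Add(7, K)) (Function('q')(K) = Mul(Add(K, 7), Add(K, 4)) = Mul(Add(7, K), Add(4, K)) = Mul(Add(4, K), Add(7, K)))
Mul(Mul(Function('q')(-8), X), Function('b')(-6)) = Mul(Mul(Add(28, Pow(-8, 2), Mul(11, -8)), 7), -6) = Mul(Mul(Add(28, 64, -88), 7), -6) = Mul(Mul(4, 7), -6) = Mul(28, -6) = -168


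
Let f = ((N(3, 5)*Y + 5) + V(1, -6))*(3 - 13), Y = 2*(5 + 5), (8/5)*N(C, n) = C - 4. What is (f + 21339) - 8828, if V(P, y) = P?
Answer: 12576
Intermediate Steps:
N(C, n) = -5/2 + 5*C/8 (N(C, n) = 5*(C - 4)/8 = 5*(-4 + C)/8 = -5/2 + 5*C/8)
Y = 20 (Y = 2*10 = 20)
f = 65 (f = (((-5/2 + (5/8)*3)*20 + 5) + 1)*(3 - 13) = (((-5/2 + 15/8)*20 + 5) + 1)*(-10) = ((-5/8*20 + 5) + 1)*(-10) = ((-25/2 + 5) + 1)*(-10) = (-15/2 + 1)*(-10) = -13/2*(-10) = 65)
(f + 21339) - 8828 = (65 + 21339) - 8828 = 21404 - 8828 = 12576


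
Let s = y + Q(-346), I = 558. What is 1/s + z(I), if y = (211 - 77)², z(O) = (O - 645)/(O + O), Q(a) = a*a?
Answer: -998029/12803496 ≈ -0.077950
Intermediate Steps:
Q(a) = a²
z(O) = (-645 + O)/(2*O) (z(O) = (-645 + O)/((2*O)) = (-645 + O)*(1/(2*O)) = (-645 + O)/(2*O))
y = 17956 (y = 134² = 17956)
s = 137672 (s = 17956 + (-346)² = 17956 + 119716 = 137672)
1/s + z(I) = 1/137672 + (½)*(-645 + 558)/558 = 1/137672 + (½)*(1/558)*(-87) = 1/137672 - 29/372 = -998029/12803496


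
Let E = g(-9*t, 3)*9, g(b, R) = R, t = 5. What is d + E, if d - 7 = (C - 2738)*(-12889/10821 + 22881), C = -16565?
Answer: -4779082930922/10821 ≈ -4.4165e+8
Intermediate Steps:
E = 27 (E = 3*9 = 27)
d = -4779083223089/10821 (d = 7 + (-16565 - 2738)*(-12889/10821 + 22881) = 7 - 19303*(-12889*1/10821 + 22881) = 7 - 19303*(-12889/10821 + 22881) = 7 - 19303*247582412/10821 = 7 - 4779083298836/10821 = -4779083223089/10821 ≈ -4.4165e+8)
d + E = -4779083223089/10821 + 27 = -4779082930922/10821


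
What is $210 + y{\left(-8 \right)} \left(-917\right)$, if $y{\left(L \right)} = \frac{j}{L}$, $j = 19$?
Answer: $\frac{19103}{8} \approx 2387.9$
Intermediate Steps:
$y{\left(L \right)} = \frac{19}{L}$
$210 + y{\left(-8 \right)} \left(-917\right) = 210 + \frac{19}{-8} \left(-917\right) = 210 + 19 \left(- \frac{1}{8}\right) \left(-917\right) = 210 - - \frac{17423}{8} = 210 + \frac{17423}{8} = \frac{19103}{8}$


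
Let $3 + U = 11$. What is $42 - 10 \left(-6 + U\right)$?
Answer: $22$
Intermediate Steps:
$U = 8$ ($U = -3 + 11 = 8$)
$42 - 10 \left(-6 + U\right) = 42 - 10 \left(-6 + 8\right) = 42 - 20 = 22$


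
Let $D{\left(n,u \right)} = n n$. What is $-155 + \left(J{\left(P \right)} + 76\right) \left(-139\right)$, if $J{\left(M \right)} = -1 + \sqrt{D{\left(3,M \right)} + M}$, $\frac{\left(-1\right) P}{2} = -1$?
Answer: $-10580 - 139 \sqrt{11} \approx -11041.0$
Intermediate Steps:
$D{\left(n,u \right)} = n^{2}$
$P = 2$ ($P = \left(-2\right) \left(-1\right) = 2$)
$J{\left(M \right)} = -1 + \sqrt{9 + M}$ ($J{\left(M \right)} = -1 + \sqrt{3^{2} + M} = -1 + \sqrt{9 + M}$)
$-155 + \left(J{\left(P \right)} + 76\right) \left(-139\right) = -155 + \left(\left(-1 + \sqrt{9 + 2}\right) + 76\right) \left(-139\right) = -155 + \left(\left(-1 + \sqrt{11}\right) + 76\right) \left(-139\right) = -155 + \left(75 + \sqrt{11}\right) \left(-139\right) = -155 - \left(10425 + 139 \sqrt{11}\right) = -10580 - 139 \sqrt{11}$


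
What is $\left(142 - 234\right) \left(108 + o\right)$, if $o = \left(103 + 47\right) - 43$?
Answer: $-19780$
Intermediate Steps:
$o = 107$ ($o = 150 - 43 = 107$)
$\left(142 - 234\right) \left(108 + o\right) = \left(142 - 234\right) \left(108 + 107\right) = \left(-92\right) 215 = -19780$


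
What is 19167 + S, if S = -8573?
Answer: 10594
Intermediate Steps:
19167 + S = 19167 - 8573 = 10594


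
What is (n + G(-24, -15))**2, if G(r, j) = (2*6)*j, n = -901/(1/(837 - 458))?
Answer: 116730872281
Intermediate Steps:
n = -341479 (n = -901/(1/379) = -901/1/379 = -901*379 = -341479)
G(r, j) = 12*j
(n + G(-24, -15))**2 = (-341479 + 12*(-15))**2 = (-341479 - 180)**2 = (-341659)**2 = 116730872281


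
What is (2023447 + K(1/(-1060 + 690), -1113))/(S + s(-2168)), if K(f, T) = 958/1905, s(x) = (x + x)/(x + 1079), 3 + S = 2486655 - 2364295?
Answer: 1399244299959/84614454215 ≈ 16.537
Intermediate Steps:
S = 122357 (S = -3 + (2486655 - 2364295) = -3 + 122360 = 122357)
s(x) = 2*x/(1079 + x) (s(x) = (2*x)/(1079 + x) = 2*x/(1079 + x))
K(f, T) = 958/1905 (K(f, T) = 958*(1/1905) = 958/1905)
(2023447 + K(1/(-1060 + 690), -1113))/(S + s(-2168)) = (2023447 + 958/1905)/(122357 + 2*(-2168)/(1079 - 2168)) = 3854667493/(1905*(122357 + 2*(-2168)/(-1089))) = 3854667493/(1905*(122357 + 2*(-2168)*(-1/1089))) = 3854667493/(1905*(122357 + 4336/1089)) = 3854667493/(1905*(133251109/1089)) = (3854667493/1905)*(1089/133251109) = 1399244299959/84614454215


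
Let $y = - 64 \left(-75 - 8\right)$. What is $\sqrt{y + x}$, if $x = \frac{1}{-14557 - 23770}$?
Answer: $\frac{3 \sqrt{867012199169}}{38327} \approx 72.883$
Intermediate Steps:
$x = - \frac{1}{38327}$ ($x = \frac{1}{-14557 - 23770} = \frac{1}{-38327} = - \frac{1}{38327} \approx -2.6091 \cdot 10^{-5}$)
$y = 5312$ ($y = \left(-64\right) \left(-83\right) = 5312$)
$\sqrt{y + x} = \sqrt{5312 - \frac{1}{38327}} = \sqrt{\frac{203593023}{38327}} = \frac{3 \sqrt{867012199169}}{38327}$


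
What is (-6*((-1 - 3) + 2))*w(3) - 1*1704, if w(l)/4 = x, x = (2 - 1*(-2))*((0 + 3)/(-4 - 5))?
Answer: -1768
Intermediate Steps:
x = -4/3 (x = (2 + 2)*(3/(-9)) = 4*(3*(-⅑)) = 4*(-⅓) = -4/3 ≈ -1.3333)
w(l) = -16/3 (w(l) = 4*(-4/3) = -16/3)
(-6*((-1 - 3) + 2))*w(3) - 1*1704 = -6*((-1 - 3) + 2)*(-16/3) - 1*1704 = -6*(-4 + 2)*(-16/3) - 1704 = -6*(-2)*(-16/3) - 1704 = -1*(-12)*(-16/3) - 1704 = 12*(-16/3) - 1704 = -64 - 1704 = -1768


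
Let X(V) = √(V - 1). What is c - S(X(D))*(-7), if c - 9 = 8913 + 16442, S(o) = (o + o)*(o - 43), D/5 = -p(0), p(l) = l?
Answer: 25350 - 602*I ≈ 25350.0 - 602.0*I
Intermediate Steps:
D = 0 (D = 5*(-1*0) = 5*0 = 0)
X(V) = √(-1 + V)
S(o) = 2*o*(-43 + o) (S(o) = (2*o)*(-43 + o) = 2*o*(-43 + o))
c = 25364 (c = 9 + (8913 + 16442) = 9 + 25355 = 25364)
c - S(X(D))*(-7) = 25364 - 2*√(-1 + 0)*(-43 + √(-1 + 0))*(-7) = 25364 - 2*√(-1)*(-43 + √(-1))*(-7) = 25364 - 2*I*(-43 + I)*(-7) = 25364 - (-14)*I*(-43 + I) = 25364 + 14*I*(-43 + I)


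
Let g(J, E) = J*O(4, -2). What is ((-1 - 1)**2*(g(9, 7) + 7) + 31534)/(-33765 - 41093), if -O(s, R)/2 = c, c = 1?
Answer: -15745/37429 ≈ -0.42066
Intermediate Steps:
O(s, R) = -2 (O(s, R) = -2*1 = -2)
g(J, E) = -2*J (g(J, E) = J*(-2) = -2*J)
((-1 - 1)**2*(g(9, 7) + 7) + 31534)/(-33765 - 41093) = ((-1 - 1)**2*(-2*9 + 7) + 31534)/(-33765 - 41093) = ((-2)**2*(-18 + 7) + 31534)/(-74858) = (4*(-11) + 31534)*(-1/74858) = (-44 + 31534)*(-1/74858) = 31490*(-1/74858) = -15745/37429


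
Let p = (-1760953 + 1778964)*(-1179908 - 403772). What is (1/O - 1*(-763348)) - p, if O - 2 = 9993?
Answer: 285101616160861/9995 ≈ 2.8524e+10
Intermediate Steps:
O = 9995 (O = 2 + 9993 = 9995)
p = -28523660480 (p = 18011*(-1583680) = -28523660480)
(1/O - 1*(-763348)) - p = (1/9995 - 1*(-763348)) - 1*(-28523660480) = (1/9995 + 763348) + 28523660480 = 7629663261/9995 + 28523660480 = 285101616160861/9995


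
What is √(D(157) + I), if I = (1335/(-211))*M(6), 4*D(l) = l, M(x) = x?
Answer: √229357/422 ≈ 1.1349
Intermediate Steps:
D(l) = l/4
I = -8010/211 (I = (1335/(-211))*6 = (1335*(-1/211))*6 = -1335/211*6 = -8010/211 ≈ -37.962)
√(D(157) + I) = √((¼)*157 - 8010/211) = √(157/4 - 8010/211) = √(1087/844) = √229357/422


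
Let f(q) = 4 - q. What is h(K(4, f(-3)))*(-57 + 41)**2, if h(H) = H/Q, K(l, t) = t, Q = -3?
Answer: -1792/3 ≈ -597.33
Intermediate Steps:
h(H) = -H/3 (h(H) = H/(-3) = H*(-1/3) = -H/3)
h(K(4, f(-3)))*(-57 + 41)**2 = (-(4 - 1*(-3))/3)*(-57 + 41)**2 = -(4 + 3)/3*(-16)**2 = -1/3*7*256 = -7/3*256 = -1792/3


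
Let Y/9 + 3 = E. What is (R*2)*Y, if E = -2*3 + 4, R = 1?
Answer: -90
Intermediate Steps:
E = -2 (E = -6 + 4 = -2)
Y = -45 (Y = -27 + 9*(-2) = -27 - 18 = -45)
(R*2)*Y = (1*2)*(-45) = 2*(-45) = -90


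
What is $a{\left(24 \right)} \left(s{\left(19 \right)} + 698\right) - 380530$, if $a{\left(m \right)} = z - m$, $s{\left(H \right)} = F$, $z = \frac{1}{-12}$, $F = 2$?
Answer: $- \frac{1192165}{3} \approx -3.9739 \cdot 10^{5}$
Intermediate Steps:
$z = - \frac{1}{12} \approx -0.083333$
$s{\left(H \right)} = 2$
$a{\left(m \right)} = - \frac{1}{12} - m$
$a{\left(24 \right)} \left(s{\left(19 \right)} + 698\right) - 380530 = \left(- \frac{1}{12} - 24\right) \left(2 + 698\right) - 380530 = \left(- \frac{1}{12} - 24\right) 700 - 380530 = \left(- \frac{289}{12}\right) 700 - 380530 = - \frac{50575}{3} - 380530 = - \frac{1192165}{3}$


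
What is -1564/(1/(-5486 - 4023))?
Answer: 14872076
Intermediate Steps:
-1564/(1/(-5486 - 4023)) = -1564/(1/(-9509)) = -1564/(-1/9509) = -1564*(-9509) = 14872076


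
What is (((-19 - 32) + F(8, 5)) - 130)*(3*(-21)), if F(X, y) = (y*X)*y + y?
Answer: -1512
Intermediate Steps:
F(X, y) = y + X*y**2 (F(X, y) = (X*y)*y + y = X*y**2 + y = y + X*y**2)
(((-19 - 32) + F(8, 5)) - 130)*(3*(-21)) = (((-19 - 32) + 5*(1 + 8*5)) - 130)*(3*(-21)) = ((-51 + 5*(1 + 40)) - 130)*(-63) = ((-51 + 5*41) - 130)*(-63) = ((-51 + 205) - 130)*(-63) = (154 - 130)*(-63) = 24*(-63) = -1512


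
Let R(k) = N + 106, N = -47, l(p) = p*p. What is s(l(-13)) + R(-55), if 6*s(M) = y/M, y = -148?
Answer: 29839/507 ≈ 58.854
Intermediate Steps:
l(p) = p²
R(k) = 59 (R(k) = -47 + 106 = 59)
s(M) = -74/(3*M) (s(M) = (-148/M)/6 = -74/(3*M))
s(l(-13)) + R(-55) = -74/(3*((-13)²)) + 59 = -74/3/169 + 59 = -74/3*1/169 + 59 = -74/507 + 59 = 29839/507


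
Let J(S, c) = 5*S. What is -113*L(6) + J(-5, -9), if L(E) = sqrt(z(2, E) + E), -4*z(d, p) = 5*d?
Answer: -25 - 113*sqrt(14)/2 ≈ -236.40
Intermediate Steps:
z(d, p) = -5*d/4
L(E) = sqrt(-5/2 + E) (L(E) = sqrt(-5/4*2 + E) = sqrt(-5/2 + E))
-113*L(6) + J(-5, -9) = -113*sqrt(-10 + 4*6)/2 + 5*(-5) = -113*sqrt(-10 + 24)/2 - 25 = -113*sqrt(14)/2 - 25 = -25 - 113*sqrt(14)/2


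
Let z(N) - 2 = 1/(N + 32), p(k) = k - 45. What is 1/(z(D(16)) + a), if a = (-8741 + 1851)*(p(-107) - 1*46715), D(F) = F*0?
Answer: 32/10333236225 ≈ 3.0968e-9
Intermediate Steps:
p(k) = -45 + k
D(F) = 0
z(N) = 2 + 1/(32 + N) (z(N) = 2 + 1/(N + 32) = 2 + 1/(32 + N))
a = 322913630 (a = (-8741 + 1851)*((-45 - 107) - 1*46715) = -6890*(-152 - 46715) = -6890*(-46867) = 322913630)
1/(z(D(16)) + a) = 1/((65 + 2*0)/(32 + 0) + 322913630) = 1/((65 + 0)/32 + 322913630) = 1/((1/32)*65 + 322913630) = 1/(65/32 + 322913630) = 1/(10333236225/32) = 32/10333236225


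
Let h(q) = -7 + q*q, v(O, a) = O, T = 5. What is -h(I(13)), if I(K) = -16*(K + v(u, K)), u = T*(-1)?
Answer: -16377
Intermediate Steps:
u = -5 (u = 5*(-1) = -5)
I(K) = 80 - 16*K (I(K) = -16*(K - 5) = -16*(-5 + K) = 80 - 16*K)
h(q) = -7 + q**2
-h(I(13)) = -(-7 + (80 - 16*13)**2) = -(-7 + (80 - 208)**2) = -(-7 + (-128)**2) = -(-7 + 16384) = -1*16377 = -16377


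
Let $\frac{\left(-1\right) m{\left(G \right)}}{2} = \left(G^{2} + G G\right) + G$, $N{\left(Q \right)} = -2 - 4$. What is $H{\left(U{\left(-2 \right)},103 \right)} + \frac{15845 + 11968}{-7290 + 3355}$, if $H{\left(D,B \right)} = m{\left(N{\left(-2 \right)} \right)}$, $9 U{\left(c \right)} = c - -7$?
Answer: $- \frac{547233}{3935} \approx -139.07$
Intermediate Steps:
$N{\left(Q \right)} = -6$
$U{\left(c \right)} = \frac{7}{9} + \frac{c}{9}$ ($U{\left(c \right)} = \frac{c - -7}{9} = \frac{c + 7}{9} = \frac{7 + c}{9} = \frac{7}{9} + \frac{c}{9}$)
$m{\left(G \right)} = - 4 G^{2} - 2 G$ ($m{\left(G \right)} = - 2 \left(\left(G^{2} + G G\right) + G\right) = - 2 \left(\left(G^{2} + G^{2}\right) + G\right) = - 2 \left(2 G^{2} + G\right) = - 2 \left(G + 2 G^{2}\right) = - 4 G^{2} - 2 G$)
$H{\left(D,B \right)} = -132$ ($H{\left(D,B \right)} = \left(-2\right) \left(-6\right) \left(1 + 2 \left(-6\right)\right) = \left(-2\right) \left(-6\right) \left(1 - 12\right) = \left(-2\right) \left(-6\right) \left(-11\right) = -132$)
$H{\left(U{\left(-2 \right)},103 \right)} + \frac{15845 + 11968}{-7290 + 3355} = -132 + \frac{15845 + 11968}{-7290 + 3355} = -132 + \frac{27813}{-3935} = -132 + 27813 \left(- \frac{1}{3935}\right) = -132 - \frac{27813}{3935} = - \frac{547233}{3935}$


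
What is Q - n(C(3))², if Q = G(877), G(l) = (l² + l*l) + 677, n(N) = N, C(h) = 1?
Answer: 1538934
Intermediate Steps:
G(l) = 677 + 2*l² (G(l) = (l² + l²) + 677 = 2*l² + 677 = 677 + 2*l²)
Q = 1538935 (Q = 677 + 2*877² = 677 + 2*769129 = 677 + 1538258 = 1538935)
Q - n(C(3))² = 1538935 - 1*1² = 1538935 - 1*1 = 1538935 - 1 = 1538934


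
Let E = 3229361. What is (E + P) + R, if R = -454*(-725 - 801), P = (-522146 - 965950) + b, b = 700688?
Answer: 3134757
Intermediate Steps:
P = -787408 (P = (-522146 - 965950) + 700688 = -1488096 + 700688 = -787408)
R = 692804 (R = -454*(-1526) = 692804)
(E + P) + R = (3229361 - 787408) + 692804 = 2441953 + 692804 = 3134757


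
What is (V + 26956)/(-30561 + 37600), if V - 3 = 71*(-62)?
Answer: 22557/7039 ≈ 3.2046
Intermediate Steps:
V = -4399 (V = 3 + 71*(-62) = 3 - 4402 = -4399)
(V + 26956)/(-30561 + 37600) = (-4399 + 26956)/(-30561 + 37600) = 22557/7039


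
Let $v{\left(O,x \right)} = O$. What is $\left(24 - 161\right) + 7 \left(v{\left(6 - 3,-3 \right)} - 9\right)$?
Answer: $-179$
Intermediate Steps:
$\left(24 - 161\right) + 7 \left(v{\left(6 - 3,-3 \right)} - 9\right) = \left(24 - 161\right) + 7 \left(\left(6 - 3\right) - 9\right) = -137 + 7 \left(\left(6 - 3\right) - 9\right) = -137 + 7 \left(3 - 9\right) = -137 + 7 \left(-6\right) = -137 - 42 = -179$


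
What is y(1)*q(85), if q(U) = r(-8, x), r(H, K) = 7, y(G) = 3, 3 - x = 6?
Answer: 21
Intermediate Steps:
x = -3 (x = 3 - 1*6 = 3 - 6 = -3)
q(U) = 7
y(1)*q(85) = 3*7 = 21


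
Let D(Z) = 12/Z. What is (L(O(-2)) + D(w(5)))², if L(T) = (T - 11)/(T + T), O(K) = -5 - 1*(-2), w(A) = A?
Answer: 5041/225 ≈ 22.404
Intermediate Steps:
O(K) = -3 (O(K) = -5 + 2 = -3)
L(T) = (-11 + T)/(2*T) (L(T) = (-11 + T)/((2*T)) = (-11 + T)*(1/(2*T)) = (-11 + T)/(2*T))
(L(O(-2)) + D(w(5)))² = ((½)*(-11 - 3)/(-3) + 12/5)² = ((½)*(-⅓)*(-14) + 12*(⅕))² = (7/3 + 12/5)² = (71/15)² = 5041/225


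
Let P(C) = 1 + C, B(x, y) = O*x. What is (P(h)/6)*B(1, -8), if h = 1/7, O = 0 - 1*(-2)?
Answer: 8/21 ≈ 0.38095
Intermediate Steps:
O = 2 (O = 0 + 2 = 2)
B(x, y) = 2*x
h = ⅐ ≈ 0.14286
(P(h)/6)*B(1, -8) = ((1 + ⅐)/6)*(2*1) = ((8/7)*(⅙))*2 = (4/21)*2 = 8/21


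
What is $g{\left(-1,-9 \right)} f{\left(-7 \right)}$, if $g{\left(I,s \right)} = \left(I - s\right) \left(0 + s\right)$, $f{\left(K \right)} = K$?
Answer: $504$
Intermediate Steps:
$g{\left(I,s \right)} = s \left(I - s\right)$ ($g{\left(I,s \right)} = \left(I - s\right) s = s \left(I - s\right)$)
$g{\left(-1,-9 \right)} f{\left(-7 \right)} = - 9 \left(-1 - -9\right) \left(-7\right) = - 9 \left(-1 + 9\right) \left(-7\right) = \left(-9\right) 8 \left(-7\right) = \left(-72\right) \left(-7\right) = 504$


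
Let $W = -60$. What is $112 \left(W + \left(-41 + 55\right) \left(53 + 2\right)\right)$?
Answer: $79520$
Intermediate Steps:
$112 \left(W + \left(-41 + 55\right) \left(53 + 2\right)\right) = 112 \left(-60 + \left(-41 + 55\right) \left(53 + 2\right)\right) = 112 \left(-60 + 14 \cdot 55\right) = 112 \left(-60 + 770\right) = 112 \cdot 710 = 79520$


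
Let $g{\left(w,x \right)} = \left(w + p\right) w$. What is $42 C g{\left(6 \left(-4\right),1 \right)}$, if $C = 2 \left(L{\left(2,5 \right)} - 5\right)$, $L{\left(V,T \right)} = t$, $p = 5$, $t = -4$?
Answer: $-344736$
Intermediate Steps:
$L{\left(V,T \right)} = -4$
$g{\left(w,x \right)} = w \left(5 + w\right)$ ($g{\left(w,x \right)} = \left(w + 5\right) w = \left(5 + w\right) w = w \left(5 + w\right)$)
$C = -18$ ($C = 2 \left(-4 - 5\right) = 2 \left(-9\right) = -18$)
$42 C g{\left(6 \left(-4\right),1 \right)} = 42 \left(-18\right) 6 \left(-4\right) \left(5 + 6 \left(-4\right)\right) = - 756 \left(- 24 \left(5 - 24\right)\right) = - 756 \left(\left(-24\right) \left(-19\right)\right) = \left(-756\right) 456 = -344736$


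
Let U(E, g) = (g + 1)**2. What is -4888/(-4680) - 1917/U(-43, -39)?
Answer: -18397/64980 ≈ -0.28312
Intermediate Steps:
U(E, g) = (1 + g)**2
-4888/(-4680) - 1917/U(-43, -39) = -4888/(-4680) - 1917/(1 - 39)**2 = -4888*(-1/4680) - 1917/((-38)**2) = 47/45 - 1917/1444 = -18397/64980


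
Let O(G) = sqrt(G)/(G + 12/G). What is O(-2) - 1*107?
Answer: -107 - I*sqrt(2)/8 ≈ -107.0 - 0.17678*I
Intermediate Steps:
O(G) = sqrt(G)/(G + 12/G)
O(-2) - 1*107 = (-2)**(3/2)/(12 + (-2)**2) - 1*107 = (-2*I*sqrt(2))/(12 + 4) - 107 = -2*I*sqrt(2)/16 - 107 = -2*I*sqrt(2)*(1/16) - 107 = -I*sqrt(2)/8 - 107 = -107 - I*sqrt(2)/8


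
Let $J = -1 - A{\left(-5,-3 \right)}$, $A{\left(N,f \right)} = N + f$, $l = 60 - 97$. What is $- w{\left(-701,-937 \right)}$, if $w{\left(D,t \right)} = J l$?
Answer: $259$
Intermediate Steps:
$l = -37$ ($l = 60 - 97 = -37$)
$J = 7$ ($J = -1 - \left(-5 - 3\right) = -1 - -8 = -1 + 8 = 7$)
$w{\left(D,t \right)} = -259$ ($w{\left(D,t \right)} = 7 \left(-37\right) = -259$)
$- w{\left(-701,-937 \right)} = \left(-1\right) \left(-259\right) = 259$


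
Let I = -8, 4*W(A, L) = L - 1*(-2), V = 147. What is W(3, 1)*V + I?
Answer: 409/4 ≈ 102.25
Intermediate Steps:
W(A, L) = ½ + L/4 (W(A, L) = (L - 1*(-2))/4 = (L + 2)/4 = (2 + L)/4 = ½ + L/4)
W(3, 1)*V + I = (½ + (¼)*1)*147 - 8 = (½ + ¼)*147 - 8 = (¾)*147 - 8 = 441/4 - 8 = 409/4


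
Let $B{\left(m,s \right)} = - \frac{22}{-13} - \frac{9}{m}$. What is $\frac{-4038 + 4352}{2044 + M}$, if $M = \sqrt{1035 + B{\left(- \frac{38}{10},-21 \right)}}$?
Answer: $\frac{2830867}{18423099} - \frac{157 \sqrt{15848014}}{257923386} \approx 0.15124$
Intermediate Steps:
$B{\left(m,s \right)} = \frac{22}{13} - \frac{9}{m}$ ($B{\left(m,s \right)} = \left(-22\right) \left(- \frac{1}{13}\right) - \frac{9}{m} = \frac{22}{13} - \frac{9}{m}$)
$M = \frac{2 \sqrt{15848014}}{247}$ ($M = \sqrt{1035 - \left(- \frac{22}{13} + \frac{9}{\left(-38\right) \frac{1}{10}}\right)} = \sqrt{1035 - \left(- \frac{22}{13} + \frac{9}{- \frac{19}{5}}\right)} = \sqrt{1035 + \left(\frac{22}{13} - - \frac{45}{19}\right)} = \sqrt{1035 + \left(\frac{22}{13} + \frac{45}{19}\right)} = \sqrt{1035 + \frac{1003}{247}} = \sqrt{\frac{256648}{247}} = \frac{2 \sqrt{15848014}}{247} \approx 32.234$)
$\frac{-4038 + 4352}{2044 + M} = \frac{-4038 + 4352}{2044 + \frac{2 \sqrt{15848014}}{247}} = \frac{314}{2044 + \frac{2 \sqrt{15848014}}{247}}$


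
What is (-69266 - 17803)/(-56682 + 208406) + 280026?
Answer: 42486577755/151724 ≈ 2.8003e+5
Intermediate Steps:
(-69266 - 17803)/(-56682 + 208406) + 280026 = -87069/151724 + 280026 = 42486577755/151724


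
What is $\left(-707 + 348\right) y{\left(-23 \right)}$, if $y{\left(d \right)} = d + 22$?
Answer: $359$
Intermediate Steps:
$y{\left(d \right)} = 22 + d$
$\left(-707 + 348\right) y{\left(-23 \right)} = \left(-707 + 348\right) \left(22 - 23\right) = \left(-359\right) \left(-1\right) = 359$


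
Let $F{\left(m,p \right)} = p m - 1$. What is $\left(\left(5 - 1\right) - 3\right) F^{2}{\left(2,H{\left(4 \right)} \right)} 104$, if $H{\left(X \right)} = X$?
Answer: $5096$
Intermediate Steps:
$F{\left(m,p \right)} = -1 + m p$ ($F{\left(m,p \right)} = m p - 1 = -1 + m p$)
$\left(\left(5 - 1\right) - 3\right) F^{2}{\left(2,H{\left(4 \right)} \right)} 104 = \left(\left(5 - 1\right) - 3\right) \left(-1 + 2 \cdot 4\right)^{2} \cdot 104 = \left(\left(5 - 1\right) - 3\right) \left(-1 + 8\right)^{2} \cdot 104 = \left(4 - 3\right) 7^{2} \cdot 104 = 1 \cdot 49 \cdot 104 = 49 \cdot 104 = 5096$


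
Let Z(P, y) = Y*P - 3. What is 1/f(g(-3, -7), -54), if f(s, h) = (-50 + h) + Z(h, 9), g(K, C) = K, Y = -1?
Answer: -1/53 ≈ -0.018868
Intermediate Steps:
Z(P, y) = -3 - P (Z(P, y) = -P - 3 = -3 - P)
f(s, h) = -53 (f(s, h) = (-50 + h) + (-3 - h) = -53)
1/f(g(-3, -7), -54) = 1/(-53) = -1/53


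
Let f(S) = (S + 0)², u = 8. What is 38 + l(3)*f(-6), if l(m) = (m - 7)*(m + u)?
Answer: -1546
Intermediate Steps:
l(m) = (-7 + m)*(8 + m) (l(m) = (m - 7)*(m + 8) = (-7 + m)*(8 + m))
f(S) = S²
38 + l(3)*f(-6) = 38 + (-56 + 3 + 3²)*(-6)² = 38 + (-56 + 3 + 9)*36 = 38 - 44*36 = 38 - 1584 = -1546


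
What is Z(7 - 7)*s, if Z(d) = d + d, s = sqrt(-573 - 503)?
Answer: 0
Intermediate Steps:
s = 2*I*sqrt(269) (s = sqrt(-1076) = 2*I*sqrt(269) ≈ 32.802*I)
Z(d) = 2*d
Z(7 - 7)*s = (2*(7 - 7))*(2*I*sqrt(269)) = (2*0)*(2*I*sqrt(269)) = 0*(2*I*sqrt(269)) = 0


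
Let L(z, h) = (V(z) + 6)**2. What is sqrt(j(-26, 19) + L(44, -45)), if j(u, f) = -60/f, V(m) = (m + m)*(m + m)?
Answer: 4*sqrt(1355160085)/19 ≈ 7750.0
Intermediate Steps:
V(m) = 4*m**2 (V(m) = (2*m)*(2*m) = 4*m**2)
L(z, h) = (6 + 4*z**2)**2 (L(z, h) = (4*z**2 + 6)**2 = (6 + 4*z**2)**2)
sqrt(j(-26, 19) + L(44, -45)) = sqrt(-60/19 + 4*(3 + 2*44**2)**2) = sqrt(-60*1/19 + 4*(3 + 2*1936)**2) = sqrt(-60/19 + 4*(3 + 3872)**2) = sqrt(-60/19 + 4*3875**2) = sqrt(-60/19 + 4*15015625) = sqrt(-60/19 + 60062500) = sqrt(1141187440/19) = 4*sqrt(1355160085)/19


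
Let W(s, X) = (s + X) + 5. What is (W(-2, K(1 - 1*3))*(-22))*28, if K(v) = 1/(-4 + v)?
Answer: -5236/3 ≈ -1745.3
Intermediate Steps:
W(s, X) = 5 + X + s (W(s, X) = (X + s) + 5 = 5 + X + s)
(W(-2, K(1 - 1*3))*(-22))*28 = ((5 + 1/(-4 + (1 - 1*3)) - 2)*(-22))*28 = ((5 + 1/(-4 + (1 - 3)) - 2)*(-22))*28 = ((5 + 1/(-4 - 2) - 2)*(-22))*28 = ((5 + 1/(-6) - 2)*(-22))*28 = ((5 - 1/6 - 2)*(-22))*28 = ((17/6)*(-22))*28 = -187/3*28 = -5236/3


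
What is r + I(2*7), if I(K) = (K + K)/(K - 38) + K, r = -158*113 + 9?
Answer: -106993/6 ≈ -17832.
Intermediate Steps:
r = -17845 (r = -17854 + 9 = -17845)
I(K) = K + 2*K/(-38 + K) (I(K) = (2*K)/(-38 + K) + K = 2*K/(-38 + K) + K = K + 2*K/(-38 + K))
r + I(2*7) = -17845 + (2*7)*(-36 + 2*7)/(-38 + 2*7) = -17845 + 14*(-36 + 14)/(-38 + 14) = -17845 + 14*(-22)/(-24) = -17845 + 14*(-1/24)*(-22) = -17845 + 77/6 = -106993/6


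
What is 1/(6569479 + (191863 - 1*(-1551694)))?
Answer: 1/8313036 ≈ 1.2029e-7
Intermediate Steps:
1/(6569479 + (191863 - 1*(-1551694))) = 1/(6569479 + (191863 + 1551694)) = 1/(6569479 + 1743557) = 1/8313036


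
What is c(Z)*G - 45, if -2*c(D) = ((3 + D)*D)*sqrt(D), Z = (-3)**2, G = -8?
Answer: 1251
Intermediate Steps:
Z = 9
c(D) = -D**(3/2)*(3 + D)/2 (c(D) = -(3 + D)*D*sqrt(D)/2 = -D*(3 + D)*sqrt(D)/2 = -D**(3/2)*(3 + D)/2)
c(Z)*G - 45 = (9**(3/2)*(-3 - 1*9)/2)*(-8) - 45 = ((1/2)*27*(-3 - 9))*(-8) - 45 = ((1/2)*27*(-12))*(-8) - 45 = -162*(-8) - 45 = 1296 - 45 = 1251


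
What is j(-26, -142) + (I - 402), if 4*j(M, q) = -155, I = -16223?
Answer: -66655/4 ≈ -16664.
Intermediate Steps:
j(M, q) = -155/4 (j(M, q) = (¼)*(-155) = -155/4)
j(-26, -142) + (I - 402) = -155/4 + (-16223 - 402) = -155/4 - 16625 = -66655/4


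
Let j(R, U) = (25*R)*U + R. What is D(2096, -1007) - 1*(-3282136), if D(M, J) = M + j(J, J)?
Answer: 28634450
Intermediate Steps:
j(R, U) = R + 25*R*U (j(R, U) = 25*R*U + R = R + 25*R*U)
D(M, J) = M + J*(1 + 25*J)
D(2096, -1007) - 1*(-3282136) = (2096 - 1007*(1 + 25*(-1007))) - 1*(-3282136) = (2096 - 1007*(1 - 25175)) + 3282136 = (2096 - 1007*(-25174)) + 3282136 = (2096 + 25350218) + 3282136 = 25352314 + 3282136 = 28634450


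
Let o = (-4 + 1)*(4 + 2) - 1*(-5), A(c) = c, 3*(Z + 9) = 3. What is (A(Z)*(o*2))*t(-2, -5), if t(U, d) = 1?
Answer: 208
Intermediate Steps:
Z = -8 (Z = -9 + (1/3)*3 = -9 + 1 = -8)
o = -13 (o = -3*6 + 5 = -18 + 5 = -13)
(A(Z)*(o*2))*t(-2, -5) = -(-104)*2*1 = -8*(-26)*1 = 208*1 = 208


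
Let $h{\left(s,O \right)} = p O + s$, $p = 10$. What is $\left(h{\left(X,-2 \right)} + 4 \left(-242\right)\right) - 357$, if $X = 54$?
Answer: $-1291$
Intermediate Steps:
$h{\left(s,O \right)} = s + 10 O$ ($h{\left(s,O \right)} = 10 O + s = s + 10 O$)
$\left(h{\left(X,-2 \right)} + 4 \left(-242\right)\right) - 357 = \left(\left(54 + 10 \left(-2\right)\right) + 4 \left(-242\right)\right) - 357 = \left(\left(54 - 20\right) - 968\right) - 357 = \left(34 - 968\right) - 357 = -934 - 357 = -1291$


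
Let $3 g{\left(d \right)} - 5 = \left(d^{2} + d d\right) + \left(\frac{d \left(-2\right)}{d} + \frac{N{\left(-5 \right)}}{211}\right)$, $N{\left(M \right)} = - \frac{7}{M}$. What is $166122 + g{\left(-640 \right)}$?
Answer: $\frac{1390035302}{3165} \approx 4.3919 \cdot 10^{5}$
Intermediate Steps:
$g{\left(d \right)} = \frac{3172}{3165} + \frac{2 d^{2}}{3}$ ($g{\left(d \right)} = \frac{5}{3} + \frac{\left(d^{2} + d d\right) + \left(\frac{d \left(-2\right)}{d} + \frac{\left(-7\right) \frac{1}{-5}}{211}\right)}{3} = \frac{5}{3} + \frac{\left(d^{2} + d^{2}\right) + \left(\frac{\left(-2\right) d}{d} + \left(-7\right) \left(- \frac{1}{5}\right) \frac{1}{211}\right)}{3} = \frac{5}{3} + \frac{2 d^{2} + \left(-2 + \frac{7}{5} \cdot \frac{1}{211}\right)}{3} = \frac{5}{3} + \frac{2 d^{2} + \left(-2 + \frac{7}{1055}\right)}{3} = \frac{5}{3} + \frac{2 d^{2} - \frac{2103}{1055}}{3} = \frac{5}{3} + \frac{- \frac{2103}{1055} + 2 d^{2}}{3} = \frac{5}{3} + \left(- \frac{701}{1055} + \frac{2 d^{2}}{3}\right) = \frac{3172}{3165} + \frac{2 d^{2}}{3}$)
$166122 + g{\left(-640 \right)} = 166122 + \left(\frac{3172}{3165} + \frac{2 \left(-640\right)^{2}}{3}\right) = 166122 + \left(\frac{3172}{3165} + \frac{2}{3} \cdot 409600\right) = 166122 + \left(\frac{3172}{3165} + \frac{819200}{3}\right) = 166122 + \frac{864259172}{3165} = \frac{1390035302}{3165}$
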